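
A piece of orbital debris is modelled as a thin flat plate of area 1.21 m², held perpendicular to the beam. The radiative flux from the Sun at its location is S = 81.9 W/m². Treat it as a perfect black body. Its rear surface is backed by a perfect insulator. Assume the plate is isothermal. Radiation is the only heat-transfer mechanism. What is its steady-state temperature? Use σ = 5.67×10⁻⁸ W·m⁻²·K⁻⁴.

T ≈ 195 K

At equilibrium, absorbed power = emitted power.
Absorbing cross-section = A = 1.210 m²; emitting surface = A = 1.210 m² (ratio 1).
S·A_cross = εσ·A_surf·T⁴  ⇒  T⁴ = S/(1σ).
T⁴ = 1.00·81.9/(1·5.67×10⁻⁸) = 1.444×10⁹ K⁴.
T = (1.444×10⁹)^(1/4).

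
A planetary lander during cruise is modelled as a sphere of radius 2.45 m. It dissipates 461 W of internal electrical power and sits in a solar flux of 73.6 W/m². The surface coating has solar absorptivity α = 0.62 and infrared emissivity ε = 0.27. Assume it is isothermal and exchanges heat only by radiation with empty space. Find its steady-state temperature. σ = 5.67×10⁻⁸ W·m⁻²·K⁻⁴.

T ≈ 184 K

At steady state, absorbed solar power + internal power = radiated power.
Absorbed: α·S·A_cross = 0.62·73.6·18.86 = 860.5 W (cross-section πr²).
Total input = 860.5 + 461 = 1322 W.
Radiated: εσ·A_surf·T⁴ with A_surf = 4πr² = 75.43 m².
T⁴ = 1322/(0.27·5.67×10⁻⁸·75.43) = 1.144×10⁹ K⁴.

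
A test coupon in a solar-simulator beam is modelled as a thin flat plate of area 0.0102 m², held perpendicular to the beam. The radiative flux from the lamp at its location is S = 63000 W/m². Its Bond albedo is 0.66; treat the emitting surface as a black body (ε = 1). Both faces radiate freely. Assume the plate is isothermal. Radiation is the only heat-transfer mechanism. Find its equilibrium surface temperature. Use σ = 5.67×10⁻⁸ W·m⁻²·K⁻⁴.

T ≈ 659 K

At equilibrium, absorbed power = emitted power.
Absorbing cross-section = A = 0.01020 m²; emitting surface = 2A = 0.02040 m² (ratio 2).
(1−a)S·A_cross = εσ·A_surf·T⁴  ⇒  T⁴ = (1−a)S/(2σ).
T⁴ = 0.340·63000/(2·5.67×10⁻⁸) = 1.889×10¹¹ K⁴.
T = (1.889×10¹¹)^(1/4).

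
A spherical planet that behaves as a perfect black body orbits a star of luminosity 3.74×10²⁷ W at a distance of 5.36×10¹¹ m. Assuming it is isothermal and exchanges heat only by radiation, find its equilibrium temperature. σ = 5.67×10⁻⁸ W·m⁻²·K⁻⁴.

T ≈ 260 K

First find the stellar flux at distance d: S = L/(4πd²) = 3.74×10²⁷/(4π·(5.36×10¹¹)²) = 1036 W/m².
For an isothermal sphere, absorbed (1−a)S·πr² = emitted σ·4πr²·T⁴, so T⁴ = (1−a)S/(4σ).
T⁴ = 1.00·1036/(4·5.67×10⁻⁸) = 4.568×10⁹ K⁴.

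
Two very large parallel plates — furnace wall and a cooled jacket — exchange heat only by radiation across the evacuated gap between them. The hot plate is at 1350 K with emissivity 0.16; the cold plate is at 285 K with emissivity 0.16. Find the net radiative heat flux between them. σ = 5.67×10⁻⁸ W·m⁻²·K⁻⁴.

For two infinite grey parallel plates, q = σ(T₁⁴ − T₂⁴)/(1/ε₁ + 1/ε₂ − 1).
T₁⁴ − T₂⁴ = 3.322×10¹² − 6.598×10⁹ = 3.315×10¹² K⁴.
1/ε₁ + 1/ε₂ − 1 = 6.250 + 6.250 − 1 = 11.50.
q = 5.67×10⁻⁸ × 3.315×10¹² / 11.50.

q ≈ 16300 W/m²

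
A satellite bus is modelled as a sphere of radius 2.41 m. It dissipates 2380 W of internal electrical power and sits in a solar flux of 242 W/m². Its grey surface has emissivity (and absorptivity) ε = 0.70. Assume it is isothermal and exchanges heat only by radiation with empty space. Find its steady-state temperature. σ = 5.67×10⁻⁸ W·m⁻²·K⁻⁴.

At steady state, absorbed solar power + internal power = radiated power.
Absorbed: α·S·A_cross = 0.70·242·18.25 = 3091 W (cross-section πr²).
Total input = 3091 + 2380 = 5471 W.
Radiated: εσ·A_surf·T⁴ with A_surf = 4πr² = 72.99 m².
T⁴ = 5471/(0.70·5.67×10⁻⁸·72.99) = 1.889×10⁹ K⁴.

T ≈ 208 K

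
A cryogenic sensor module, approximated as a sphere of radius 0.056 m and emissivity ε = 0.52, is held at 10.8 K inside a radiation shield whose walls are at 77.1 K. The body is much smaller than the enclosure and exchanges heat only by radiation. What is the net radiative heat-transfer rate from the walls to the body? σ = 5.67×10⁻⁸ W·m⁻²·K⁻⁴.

P_net ≈ 0.0410 W

For a small grey body in a large enclosure: P_net = εσA(T_body⁴ − T_wall⁴).
A = 4πr² = 0.03941 m²; T_body⁴ − T_wall⁴ = 13600 − 3.534×10⁷ = -3.532×10⁷ K⁴.
|P_net| = 0.52·5.67×10⁻⁸·0.03941·3.532×10⁷.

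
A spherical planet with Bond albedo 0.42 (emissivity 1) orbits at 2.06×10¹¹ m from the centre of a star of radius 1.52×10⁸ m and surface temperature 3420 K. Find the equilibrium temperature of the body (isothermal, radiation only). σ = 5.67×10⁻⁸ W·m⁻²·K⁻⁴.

T ≈ 57.3 K

The star's surface emits σT_*⁴; at distance d the flux is S = σT_*⁴(R_*/d)².
S = 5.67×10⁻⁸·(3420)⁴·(1.52×10⁸/2.06×10¹¹)² = 4.223 W/m².
For an isothermal sphere T⁴ = (1−a)S/(4σ) = 1.080×10⁷ K⁴.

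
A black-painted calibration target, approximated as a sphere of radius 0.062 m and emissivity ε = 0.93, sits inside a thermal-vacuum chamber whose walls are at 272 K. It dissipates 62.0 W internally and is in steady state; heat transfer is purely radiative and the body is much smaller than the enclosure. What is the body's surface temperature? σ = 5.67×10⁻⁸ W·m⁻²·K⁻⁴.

T ≈ 416 K

For a small grey body in a large enclosure, net radiated power = εσA(T⁴ − T_w⁴).
Steady state: P = εσA(T⁴ − T_w⁴) with A = 4πr² = 0.04831 m².
T⁴ = P/(εσA) + T_w⁴ = 62.0/(0.93·5.67×10⁻⁸·0.04831) + (272)⁴
    = 2.434×10¹⁰ + 5.474×10⁹ = 2.981×10¹⁰ K⁴.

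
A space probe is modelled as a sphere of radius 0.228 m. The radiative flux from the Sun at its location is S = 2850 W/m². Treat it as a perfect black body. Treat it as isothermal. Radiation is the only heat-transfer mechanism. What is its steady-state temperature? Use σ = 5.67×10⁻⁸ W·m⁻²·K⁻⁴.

At equilibrium, absorbed power = emitted power.
Absorbing cross-section = πr² = 0.1633 m²; emitting surface = 4πr² = 0.6533 m² (ratio 4).
S·A_cross = εσ·A_surf·T⁴  ⇒  T⁴ = S/(4σ).
T⁴ = 1.00·2850/(4·5.67×10⁻⁸) = 1.257×10¹⁰ K⁴.
T = (1.257×10¹⁰)^(1/4).

T ≈ 335 K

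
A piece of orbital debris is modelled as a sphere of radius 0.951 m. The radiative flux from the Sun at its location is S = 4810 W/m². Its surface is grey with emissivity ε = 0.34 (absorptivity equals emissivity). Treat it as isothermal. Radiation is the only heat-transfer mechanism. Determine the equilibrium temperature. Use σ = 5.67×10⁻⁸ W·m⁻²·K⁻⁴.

At equilibrium, absorbed power = emitted power.
Absorbing cross-section = πr² = 2.841 m²; emitting surface = 4πr² = 11.37 m² (ratio 4).
εS·A_cross = εσ·A_surf·T⁴  ⇒  T⁴ = S/(4σ)   (ε cancels).
T⁴ = 4810/(4·5.67×10⁻⁸) = 2.121×10¹⁰ K⁴.
T = (2.121×10¹⁰)^(1/4).

T ≈ 382 K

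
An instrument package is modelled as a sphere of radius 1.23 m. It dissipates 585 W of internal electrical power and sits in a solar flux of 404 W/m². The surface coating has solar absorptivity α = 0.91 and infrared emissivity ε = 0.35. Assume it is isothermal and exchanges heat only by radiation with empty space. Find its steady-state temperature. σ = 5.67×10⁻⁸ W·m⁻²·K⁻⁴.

At steady state, absorbed solar power + internal power = radiated power.
Absorbed: α·S·A_cross = 0.91·404·4.753 = 1747 W (cross-section πr²).
Total input = 1747 + 585 = 2332 W.
Radiated: εσ·A_surf·T⁴ with A_surf = 4πr² = 19.01 m².
T⁴ = 2332/(0.35·5.67×10⁻⁸·19.01) = 6.182×10⁹ K⁴.

T ≈ 280 K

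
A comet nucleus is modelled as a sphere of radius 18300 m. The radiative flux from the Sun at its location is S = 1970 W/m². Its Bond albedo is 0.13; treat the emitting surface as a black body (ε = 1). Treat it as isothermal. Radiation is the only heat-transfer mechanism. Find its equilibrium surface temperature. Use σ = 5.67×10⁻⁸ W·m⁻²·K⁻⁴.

At equilibrium, absorbed power = emitted power.
Absorbing cross-section = πr² = 1.052×10⁹ m²; emitting surface = 4πr² = 4.208×10⁹ m² (ratio 4).
(1−a)S·A_cross = εσ·A_surf·T⁴  ⇒  T⁴ = (1−a)S/(4σ).
T⁴ = 0.870·1970/(4·5.67×10⁻⁸) = 7.557×10⁹ K⁴.
T = (7.557×10⁹)^(1/4).

T ≈ 295 K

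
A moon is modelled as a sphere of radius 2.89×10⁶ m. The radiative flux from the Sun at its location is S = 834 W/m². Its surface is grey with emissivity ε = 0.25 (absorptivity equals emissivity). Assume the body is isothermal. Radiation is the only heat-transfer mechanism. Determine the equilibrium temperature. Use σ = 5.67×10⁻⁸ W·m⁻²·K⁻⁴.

T ≈ 246 K

At equilibrium, absorbed power = emitted power.
Absorbing cross-section = πr² = 2.624×10¹³ m²; emitting surface = 4πr² = 1.050×10¹⁴ m² (ratio 4).
εS·A_cross = εσ·A_surf·T⁴  ⇒  T⁴ = S/(4σ)   (ε cancels).
T⁴ = 834/(4·5.67×10⁻⁸) = 3.677×10⁹ K⁴.
T = (3.677×10⁹)^(1/4).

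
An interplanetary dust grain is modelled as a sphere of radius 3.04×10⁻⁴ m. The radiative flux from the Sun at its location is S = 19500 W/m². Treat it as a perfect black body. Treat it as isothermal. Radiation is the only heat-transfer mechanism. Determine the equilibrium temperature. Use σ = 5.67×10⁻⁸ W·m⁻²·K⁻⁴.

T ≈ 541 K

At equilibrium, absorbed power = emitted power.
Absorbing cross-section = πr² = 2.903×10⁻⁷ m²; emitting surface = 4πr² = 1.161×10⁻⁶ m² (ratio 4).
S·A_cross = εσ·A_surf·T⁴  ⇒  T⁴ = S/(4σ).
T⁴ = 1.00·19500/(4·5.67×10⁻⁸) = 8.598×10¹⁰ K⁴.
T = (8.598×10¹⁰)^(1/4).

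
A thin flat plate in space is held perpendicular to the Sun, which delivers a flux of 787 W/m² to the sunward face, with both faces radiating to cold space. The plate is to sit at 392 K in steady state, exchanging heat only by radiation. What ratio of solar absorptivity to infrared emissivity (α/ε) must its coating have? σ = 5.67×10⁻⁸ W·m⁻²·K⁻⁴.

Balance: αS·A = εσ·2A·T⁴ ⇒ α/ε = 2σT⁴/S.
α/ε = 2·5.67×10⁻⁸·(392)⁴/787 = 2·5.67×10⁻⁸·2.361×10¹⁰/787.

α/ε ≈ 3.40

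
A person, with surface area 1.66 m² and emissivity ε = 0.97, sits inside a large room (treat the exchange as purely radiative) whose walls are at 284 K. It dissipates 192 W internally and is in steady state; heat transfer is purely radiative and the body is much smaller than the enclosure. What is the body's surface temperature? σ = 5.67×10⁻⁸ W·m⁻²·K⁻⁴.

T ≈ 305 K

For a small grey body in a large enclosure, net radiated power = εσA(T⁴ − T_w⁴).
Steady state: P = εσA(T⁴ − T_w⁴) with A = 1.66 m².
T⁴ = P/(εσA) + T_w⁴ = 192/(0.97·5.67×10⁻⁸·1.660) + (284)⁴
    = 2.103×10⁹ + 6.505×10⁹ = 8.608×10⁹ K⁴.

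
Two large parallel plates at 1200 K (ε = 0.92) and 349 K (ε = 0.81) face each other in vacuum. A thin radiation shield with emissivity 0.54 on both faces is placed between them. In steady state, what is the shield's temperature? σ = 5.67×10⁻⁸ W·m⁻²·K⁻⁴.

T_s ≈ 1020 K

In steady state the net flux on the hot side equals that on the cold side.
σ(T₁⁴−T_s⁴)/D₁ = σ(T_s⁴−T₂⁴)/D₂, with D₁ = 1/ε₁+1/ε_s−1 = 1.939, D₂ = 1/ε_s+1/ε₂−1 = 2.086.
Solve for T_s⁴: T_s⁴ = (D₂·T₁⁴ + D₁·T₂⁴)/(D₁+D₂) = 1.082×10¹² K⁴.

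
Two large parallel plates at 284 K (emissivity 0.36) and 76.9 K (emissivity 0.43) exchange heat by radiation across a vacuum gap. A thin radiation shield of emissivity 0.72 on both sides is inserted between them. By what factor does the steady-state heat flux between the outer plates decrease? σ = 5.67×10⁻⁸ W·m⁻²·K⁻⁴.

factor ≈ 1.43

Without shield: q₀ = σΔ(T⁴)/(1/ε₁+1/ε₂−1) with denominator 4.103.
With shield the two gaps are in series; the resistances add: (1/ε₁+1/ε_s−1)+(1/ε_s+1/ε₂−1) = 3.167+2.714 = 5.881.
Heat-flux ratio q₀/q = 5.881/4.103.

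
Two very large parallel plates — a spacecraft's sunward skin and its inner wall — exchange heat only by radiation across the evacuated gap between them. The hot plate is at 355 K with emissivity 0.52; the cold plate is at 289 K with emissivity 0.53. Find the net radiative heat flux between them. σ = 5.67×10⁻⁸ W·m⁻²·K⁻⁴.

For two infinite grey parallel plates, q = σ(T₁⁴ − T₂⁴)/(1/ε₁ + 1/ε₂ − 1).
T₁⁴ − T₂⁴ = 1.588×10¹⁰ − 6.976×10⁹ = 8.907×10⁹ K⁴.
1/ε₁ + 1/ε₂ − 1 = 1.923 + 1.887 − 1 = 2.810.
q = 5.67×10⁻⁸ × 8.907×10⁹ / 2.810.

q ≈ 180 W/m²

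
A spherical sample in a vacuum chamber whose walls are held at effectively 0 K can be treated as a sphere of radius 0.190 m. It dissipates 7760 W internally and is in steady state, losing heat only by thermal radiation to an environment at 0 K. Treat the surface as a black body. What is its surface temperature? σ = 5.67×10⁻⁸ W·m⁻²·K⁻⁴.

T ≈ 741 K

Steady state: internal power = radiated power, P = εσA T⁴.
Radiating area A = 4πr² = 0.4536 m².
T⁴ = P/(εσA) = 7760/(1.0·5.67×10⁻⁸·0.4536) = 3.017×10¹¹ K⁴.
T = (3.017×10¹¹)^(1/4).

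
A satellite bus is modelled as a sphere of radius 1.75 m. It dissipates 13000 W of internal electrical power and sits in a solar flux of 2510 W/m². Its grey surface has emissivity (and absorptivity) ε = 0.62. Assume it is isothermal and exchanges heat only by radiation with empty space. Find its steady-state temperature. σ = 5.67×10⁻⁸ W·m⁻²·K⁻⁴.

At steady state, absorbed solar power + internal power = radiated power.
Absorbed: α·S·A_cross = 0.62·2510·9.621 = 14970 W (cross-section πr²).
Total input = 14970 + 13000 = 27970 W.
Radiated: εσ·A_surf·T⁴ with A_surf = 4πr² = 38.48 m².
T⁴ = 27970/(0.62·5.67×10⁻⁸·38.48) = 2.068×10¹⁰ K⁴.

T ≈ 379 K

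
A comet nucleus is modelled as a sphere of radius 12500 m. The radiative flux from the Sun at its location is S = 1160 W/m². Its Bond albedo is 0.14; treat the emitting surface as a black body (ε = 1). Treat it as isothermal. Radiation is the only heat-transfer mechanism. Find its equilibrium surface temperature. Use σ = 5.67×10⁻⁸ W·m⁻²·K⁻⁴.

T ≈ 258 K

At equilibrium, absorbed power = emitted power.
Absorbing cross-section = πr² = 4.909×10⁸ m²; emitting surface = 4πr² = 1.963×10⁹ m² (ratio 4).
(1−a)S·A_cross = εσ·A_surf·T⁴  ⇒  T⁴ = (1−a)S/(4σ).
T⁴ = 0.860·1160/(4·5.67×10⁻⁸) = 4.399×10⁹ K⁴.
T = (4.399×10⁹)^(1/4).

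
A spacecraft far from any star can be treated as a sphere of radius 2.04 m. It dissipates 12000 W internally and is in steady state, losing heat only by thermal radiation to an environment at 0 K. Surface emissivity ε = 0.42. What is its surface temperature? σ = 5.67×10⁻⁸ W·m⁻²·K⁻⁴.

Steady state: internal power = radiated power, P = εσA T⁴.
Radiating area A = 4πr² = 52.30 m².
T⁴ = P/(εσA) = 12000/(0.42·5.67×10⁻⁸·52.30) = 9.636×10⁹ K⁴.
T = (9.636×10⁹)^(1/4).

T ≈ 313 K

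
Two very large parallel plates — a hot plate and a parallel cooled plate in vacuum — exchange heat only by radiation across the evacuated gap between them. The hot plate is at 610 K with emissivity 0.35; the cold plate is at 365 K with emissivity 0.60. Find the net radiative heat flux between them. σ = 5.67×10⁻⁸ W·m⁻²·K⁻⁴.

q ≈ 1940 W/m²

For two infinite grey parallel plates, q = σ(T₁⁴ − T₂⁴)/(1/ε₁ + 1/ε₂ − 1).
T₁⁴ − T₂⁴ = 1.385×10¹¹ − 1.775×10¹⁰ = 1.207×10¹¹ K⁴.
1/ε₁ + 1/ε₂ − 1 = 2.857 + 1.667 − 1 = 3.524.
q = 5.67×10⁻⁸ × 1.207×10¹¹ / 3.524.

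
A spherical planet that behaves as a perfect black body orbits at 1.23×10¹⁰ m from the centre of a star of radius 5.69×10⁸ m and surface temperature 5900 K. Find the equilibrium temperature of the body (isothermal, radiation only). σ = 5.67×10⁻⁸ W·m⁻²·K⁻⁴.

The star's surface emits σT_*⁴; at distance d the flux is S = σT_*⁴(R_*/d)².
S = 5.67×10⁻⁸·(5900)⁴·(5.69×10⁸/1.23×10¹⁰)² = 1.470×10⁵ W/m².
For an isothermal sphere T⁴ = (1−a)S/(4σ) = 6.483×10¹¹ K⁴.

T ≈ 897 K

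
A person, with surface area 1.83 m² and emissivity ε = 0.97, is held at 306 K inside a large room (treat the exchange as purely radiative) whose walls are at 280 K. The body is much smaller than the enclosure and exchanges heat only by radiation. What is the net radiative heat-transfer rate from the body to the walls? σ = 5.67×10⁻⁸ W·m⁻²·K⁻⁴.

P_net ≈ 264 W

For a small grey body in a large enclosure: P_net = εσA(T_body⁴ − T_wall⁴).
A = 1.83 m²; T_body⁴ − T_wall⁴ = 8.768×10⁹ − 6.147×10⁹ = 2.621×10⁹ K⁴.
|P_net| = 0.97·5.67×10⁻⁸·1.830·2.621×10⁹.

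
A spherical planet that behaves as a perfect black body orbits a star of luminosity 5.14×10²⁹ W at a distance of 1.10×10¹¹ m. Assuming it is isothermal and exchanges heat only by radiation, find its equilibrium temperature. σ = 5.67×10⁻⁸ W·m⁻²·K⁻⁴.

T ≈ 1960 K

First find the stellar flux at distance d: S = L/(4πd²) = 5.14×10²⁹/(4π·(1.10×10¹¹)²) = 3.380×10⁶ W/m².
For an isothermal sphere, absorbed (1−a)S·πr² = emitted σ·4πr²·T⁴, so T⁴ = (1−a)S/(4σ).
T⁴ = 1.00·3.380×10⁶/(4·5.67×10⁻⁸) = 1.490×10¹³ K⁴.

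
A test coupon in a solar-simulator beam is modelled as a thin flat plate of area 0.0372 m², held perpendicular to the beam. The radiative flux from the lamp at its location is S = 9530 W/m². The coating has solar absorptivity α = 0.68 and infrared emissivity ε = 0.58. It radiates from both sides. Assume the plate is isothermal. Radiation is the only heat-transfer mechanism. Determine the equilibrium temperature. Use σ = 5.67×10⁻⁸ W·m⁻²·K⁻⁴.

At equilibrium, absorbed power = emitted power.
Absorbing cross-section = A = 0.03720 m²; emitting surface = 2A = 0.07440 m² (ratio 2).
αS·A_cross = εσ·A_surf·T⁴  ⇒  T⁴ = αS/(ε·2σ).
T⁴ = 0.680·9530/(0.58·2·5.67×10⁻⁸) = 9.853×10¹⁰ K⁴.
T = (9.853×10¹⁰)^(1/4).

T ≈ 560 K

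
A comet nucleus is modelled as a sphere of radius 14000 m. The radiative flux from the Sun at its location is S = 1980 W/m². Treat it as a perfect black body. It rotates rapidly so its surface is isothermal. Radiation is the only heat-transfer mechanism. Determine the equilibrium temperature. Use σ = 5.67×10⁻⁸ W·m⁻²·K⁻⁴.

At equilibrium, absorbed power = emitted power.
Absorbing cross-section = πr² = 6.158×10⁸ m²; emitting surface = 4πr² = 2.463×10⁹ m² (ratio 4).
S·A_cross = εσ·A_surf·T⁴  ⇒  T⁴ = S/(4σ).
T⁴ = 1.00·1980/(4·5.67×10⁻⁸) = 8.730×10⁹ K⁴.
T = (8.730×10⁹)^(1/4).

T ≈ 306 K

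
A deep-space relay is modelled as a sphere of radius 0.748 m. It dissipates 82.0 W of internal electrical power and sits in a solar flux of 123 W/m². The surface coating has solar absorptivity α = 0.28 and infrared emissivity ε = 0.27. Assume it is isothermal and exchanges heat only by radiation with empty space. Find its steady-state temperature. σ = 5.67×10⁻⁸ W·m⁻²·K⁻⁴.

T ≈ 191 K

At steady state, absorbed solar power + internal power = radiated power.
Absorbed: α·S·A_cross = 0.28·123·1.758 = 60.54 W (cross-section πr²).
Total input = 60.54 + 82.0 = 142.5 W.
Radiated: εσ·A_surf·T⁴ with A_surf = 4πr² = 7.031 m².
T⁴ = 142.5/(0.27·5.67×10⁻⁸·7.031) = 1.324×10⁹ K⁴.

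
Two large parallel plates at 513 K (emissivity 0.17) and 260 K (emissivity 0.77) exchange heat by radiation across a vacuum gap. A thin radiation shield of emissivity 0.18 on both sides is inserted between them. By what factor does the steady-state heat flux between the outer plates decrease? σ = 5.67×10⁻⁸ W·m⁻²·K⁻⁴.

Without shield: q₀ = σΔ(T⁴)/(1/ε₁+1/ε₂−1) with denominator 6.181.
With shield the two gaps are in series; the resistances add: (1/ε₁+1/ε_s−1)+(1/ε_s+1/ε₂−1) = 10.44+5.854 = 16.29.
Heat-flux ratio q₀/q = 16.29/6.181.

factor ≈ 2.64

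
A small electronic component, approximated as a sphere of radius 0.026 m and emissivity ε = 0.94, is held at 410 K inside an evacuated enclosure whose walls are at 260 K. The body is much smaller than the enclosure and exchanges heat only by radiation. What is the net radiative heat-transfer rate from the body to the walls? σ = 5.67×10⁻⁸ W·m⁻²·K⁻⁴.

P_net ≈ 10.7 W

For a small grey body in a large enclosure: P_net = εσA(T_body⁴ − T_wall⁴).
A = 4πr² = 0.008495 m²; T_body⁴ − T_wall⁴ = 2.826×10¹⁰ − 4.570×10⁹ = 2.369×10¹⁰ K⁴.
|P_net| = 0.94·5.67×10⁻⁸·0.008495·2.369×10¹⁰.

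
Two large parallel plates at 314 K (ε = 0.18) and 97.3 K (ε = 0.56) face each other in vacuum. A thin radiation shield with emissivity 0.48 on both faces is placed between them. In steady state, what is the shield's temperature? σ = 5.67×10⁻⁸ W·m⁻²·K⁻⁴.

In steady state the net flux on the hot side equals that on the cold side.
σ(T₁⁴−T_s⁴)/D₁ = σ(T_s⁴−T₂⁴)/D₂, with D₁ = 1/ε₁+1/ε_s−1 = 6.639, D₂ = 1/ε_s+1/ε₂−1 = 2.869.
Solve for T_s⁴: T_s⁴ = (D₂·T₁⁴ + D₁·T₂⁴)/(D₁+D₂) = 2.996×10⁹ K⁴.

T_s ≈ 234 K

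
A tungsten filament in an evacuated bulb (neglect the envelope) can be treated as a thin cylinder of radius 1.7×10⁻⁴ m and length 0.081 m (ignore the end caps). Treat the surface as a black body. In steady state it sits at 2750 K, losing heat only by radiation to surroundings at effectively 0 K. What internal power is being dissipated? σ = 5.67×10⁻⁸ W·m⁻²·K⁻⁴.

Steady state: P = εσA T⁴.
A = 2πrL = 8.652×10⁻⁵ m²; T⁴ = (2750)⁴ = 5.719×10¹³ K⁴.
P = 1.0 × 5.67×10⁻⁸ × 8.652×10⁻⁵ × 5.719×10¹³.

P ≈ 281 W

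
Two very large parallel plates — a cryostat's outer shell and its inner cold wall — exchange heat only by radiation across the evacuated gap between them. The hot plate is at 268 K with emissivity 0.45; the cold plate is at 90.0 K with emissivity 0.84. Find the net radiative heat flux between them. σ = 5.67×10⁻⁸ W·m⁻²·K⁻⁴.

For two infinite grey parallel plates, q = σ(T₁⁴ − T₂⁴)/(1/ε₁ + 1/ε₂ − 1).
T₁⁴ − T₂⁴ = 5.159×10⁹ − 6.561×10⁷ = 5.093×10⁹ K⁴.
1/ε₁ + 1/ε₂ − 1 = 2.222 + 1.190 − 1 = 2.413.
q = 5.67×10⁻⁸ × 5.093×10⁹ / 2.413.

q ≈ 120 W/m²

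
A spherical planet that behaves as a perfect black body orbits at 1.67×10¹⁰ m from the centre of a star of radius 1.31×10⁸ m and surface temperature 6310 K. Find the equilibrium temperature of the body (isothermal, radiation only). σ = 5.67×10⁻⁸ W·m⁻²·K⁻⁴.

T ≈ 395 K

The star's surface emits σT_*⁴; at distance d the flux is S = σT_*⁴(R_*/d)².
S = 5.67×10⁻⁸·(6310)⁴·(1.31×10⁸/1.67×10¹⁰)² = 5531 W/m².
For an isothermal sphere T⁴ = (1−a)S/(4σ) = 2.439×10¹⁰ K⁴.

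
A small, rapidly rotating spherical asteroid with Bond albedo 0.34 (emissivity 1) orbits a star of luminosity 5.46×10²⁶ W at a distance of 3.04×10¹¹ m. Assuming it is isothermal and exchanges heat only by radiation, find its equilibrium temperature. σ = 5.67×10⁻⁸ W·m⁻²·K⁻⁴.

T ≈ 192 K

First find the stellar flux at distance d: S = L/(4πd²) = 5.46×10²⁶/(4π·(3.04×10¹¹)²) = 470.1 W/m².
For an isothermal sphere, absorbed (1−a)S·πr² = emitted σ·4πr²·T⁴, so T⁴ = (1−a)S/(4σ).
T⁴ = 0.660·470.1/(4·5.67×10⁻⁸) = 1.368×10⁹ K⁴.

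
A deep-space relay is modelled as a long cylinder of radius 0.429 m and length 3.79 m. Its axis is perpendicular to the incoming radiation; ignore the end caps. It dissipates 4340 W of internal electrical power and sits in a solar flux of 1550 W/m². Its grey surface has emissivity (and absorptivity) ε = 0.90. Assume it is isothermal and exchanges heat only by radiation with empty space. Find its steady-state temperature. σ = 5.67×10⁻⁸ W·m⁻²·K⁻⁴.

T ≈ 361 K

At steady state, absorbed solar power + internal power = radiated power.
Absorbed: α·S·A_cross = 0.90·1550·3.252 = 4536 W (cross-section 2rL).
Total input = 4536 + 4340 = 8876 W.
Radiated: εσ·A_surf·T⁴ with A_surf = 2πrL = 10.22 m².
T⁴ = 8876/(0.90·5.67×10⁻⁸·10.22) = 1.703×10¹⁰ K⁴.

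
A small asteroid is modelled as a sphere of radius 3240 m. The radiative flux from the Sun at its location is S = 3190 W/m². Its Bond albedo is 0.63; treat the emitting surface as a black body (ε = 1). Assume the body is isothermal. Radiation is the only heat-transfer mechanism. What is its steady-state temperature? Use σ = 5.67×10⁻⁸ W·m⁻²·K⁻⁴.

At equilibrium, absorbed power = emitted power.
Absorbing cross-section = πr² = 3.298×10⁷ m²; emitting surface = 4πr² = 1.319×10⁸ m² (ratio 4).
(1−a)S·A_cross = εσ·A_surf·T⁴  ⇒  T⁴ = (1−a)S/(4σ).
T⁴ = 0.370·3190/(4·5.67×10⁻⁸) = 5.204×10⁹ K⁴.
T = (5.204×10⁹)^(1/4).

T ≈ 269 K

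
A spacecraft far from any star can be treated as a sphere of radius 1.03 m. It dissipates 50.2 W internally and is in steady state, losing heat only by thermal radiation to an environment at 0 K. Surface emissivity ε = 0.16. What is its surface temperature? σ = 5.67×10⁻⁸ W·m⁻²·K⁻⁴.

T ≈ 143 K

Steady state: internal power = radiated power, P = εσA T⁴.
Radiating area A = 4πr² = 13.33 m².
T⁴ = P/(εσA) = 50.2/(0.16·5.67×10⁻⁸·13.33) = 4.151×10⁸ K⁴.
T = (4.151×10⁸)^(1/4).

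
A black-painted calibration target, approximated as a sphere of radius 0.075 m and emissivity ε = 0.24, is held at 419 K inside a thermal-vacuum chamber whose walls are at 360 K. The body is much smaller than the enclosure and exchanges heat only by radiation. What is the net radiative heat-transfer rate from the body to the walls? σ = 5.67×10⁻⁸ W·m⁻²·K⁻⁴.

P_net ≈ 13.5 W

For a small grey body in a large enclosure: P_net = εσA(T_body⁴ − T_wall⁴).
A = 4πr² = 0.07069 m²; T_body⁴ − T_wall⁴ = 3.082×10¹⁰ − 1.680×10¹⁰ = 1.403×10¹⁰ K⁴.
|P_net| = 0.24·5.67×10⁻⁸·0.07069·1.403×10¹⁰.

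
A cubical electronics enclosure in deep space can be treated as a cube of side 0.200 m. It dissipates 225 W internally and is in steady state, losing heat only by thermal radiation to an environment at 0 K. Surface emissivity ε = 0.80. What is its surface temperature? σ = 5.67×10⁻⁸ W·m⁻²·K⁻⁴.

Steady state: internal power = radiated power, P = εσA T⁴.
Radiating area A = 6L² = 0.2400 m².
T⁴ = P/(εσA) = 225/(0.80·5.67×10⁻⁸·0.2400) = 2.067×10¹⁰ K⁴.
T = (2.067×10¹⁰)^(1/4).

T ≈ 379 K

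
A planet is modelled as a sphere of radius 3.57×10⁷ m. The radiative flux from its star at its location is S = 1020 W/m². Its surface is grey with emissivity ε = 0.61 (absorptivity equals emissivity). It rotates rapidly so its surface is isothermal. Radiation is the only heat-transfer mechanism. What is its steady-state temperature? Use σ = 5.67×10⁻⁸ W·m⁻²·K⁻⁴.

T ≈ 259 K

At equilibrium, absorbed power = emitted power.
Absorbing cross-section = πr² = 4.004×10¹⁵ m²; emitting surface = 4πr² = 1.602×10¹⁶ m² (ratio 4).
εS·A_cross = εσ·A_surf·T⁴  ⇒  T⁴ = S/(4σ)   (ε cancels).
T⁴ = 1020/(4·5.67×10⁻⁸) = 4.497×10⁹ K⁴.
T = (4.497×10⁹)^(1/4).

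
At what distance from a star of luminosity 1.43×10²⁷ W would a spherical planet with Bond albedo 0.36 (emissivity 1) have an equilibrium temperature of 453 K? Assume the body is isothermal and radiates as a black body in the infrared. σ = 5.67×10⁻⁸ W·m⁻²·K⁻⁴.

d ≈ 8.73×10¹⁰ m

For an isothermal black-emitting sphere, (1−a)S·πr² = σ·4πr²·T⁴ ⇒ S = 4σT⁴/(1−a).
S = 4·5.67×10⁻⁸·(453)⁴/0.640 = 14920 W/m².
Flux falls as S = L/(4πd²), so d = √(L/(4πS)) = √(1.43×10²⁷/(4π·14920)).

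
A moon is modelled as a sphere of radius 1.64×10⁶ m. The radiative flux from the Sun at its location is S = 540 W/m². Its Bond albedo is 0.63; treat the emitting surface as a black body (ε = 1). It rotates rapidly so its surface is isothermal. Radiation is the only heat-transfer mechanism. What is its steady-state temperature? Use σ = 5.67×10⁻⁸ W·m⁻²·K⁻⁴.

T ≈ 172 K

At equilibrium, absorbed power = emitted power.
Absorbing cross-section = πr² = 8.450×10¹² m²; emitting surface = 4πr² = 3.380×10¹³ m² (ratio 4).
(1−a)S·A_cross = εσ·A_surf·T⁴  ⇒  T⁴ = (1−a)S/(4σ).
T⁴ = 0.370·540/(4·5.67×10⁻⁸) = 8.810×10⁸ K⁴.
T = (8.810×10⁸)^(1/4).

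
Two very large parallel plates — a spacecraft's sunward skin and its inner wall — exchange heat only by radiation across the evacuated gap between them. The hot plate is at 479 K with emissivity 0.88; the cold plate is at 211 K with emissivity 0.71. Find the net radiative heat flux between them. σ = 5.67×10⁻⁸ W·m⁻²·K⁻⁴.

For two infinite grey parallel plates, q = σ(T₁⁴ − T₂⁴)/(1/ε₁ + 1/ε₂ − 1).
T₁⁴ − T₂⁴ = 5.264×10¹⁰ − 1.982×10⁹ = 5.066×10¹⁰ K⁴.
1/ε₁ + 1/ε₂ − 1 = 1.136 + 1.408 − 1 = 1.545.
q = 5.67×10⁻⁸ × 5.066×10¹⁰ / 1.545.

q ≈ 1860 W/m²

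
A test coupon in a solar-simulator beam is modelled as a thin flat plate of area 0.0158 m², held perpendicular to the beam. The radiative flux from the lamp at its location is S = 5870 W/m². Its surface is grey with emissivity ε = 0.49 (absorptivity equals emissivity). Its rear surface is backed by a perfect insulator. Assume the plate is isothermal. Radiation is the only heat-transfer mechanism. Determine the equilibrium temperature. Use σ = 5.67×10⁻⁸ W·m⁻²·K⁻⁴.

T ≈ 567 K

At equilibrium, absorbed power = emitted power.
Absorbing cross-section = A = 0.01580 m²; emitting surface = A = 0.01580 m² (ratio 1).
εS·A_cross = εσ·A_surf·T⁴  ⇒  T⁴ = S/(1σ)   (ε cancels).
T⁴ = 5870/(1·5.67×10⁻⁸) = 1.035×10¹¹ K⁴.
T = (1.035×10¹¹)^(1/4).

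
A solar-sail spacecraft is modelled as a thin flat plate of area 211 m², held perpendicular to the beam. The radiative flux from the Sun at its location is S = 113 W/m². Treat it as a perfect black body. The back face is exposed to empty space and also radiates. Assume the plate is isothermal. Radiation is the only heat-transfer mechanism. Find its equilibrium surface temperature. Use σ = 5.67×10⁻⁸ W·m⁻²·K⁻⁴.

T ≈ 178 K

At equilibrium, absorbed power = emitted power.
Absorbing cross-section = A = 211.0 m²; emitting surface = 2A = 422.0 m² (ratio 2).
S·A_cross = εσ·A_surf·T⁴  ⇒  T⁴ = S/(2σ).
T⁴ = 1.00·113/(2·5.67×10⁻⁸) = 9.965×10⁸ K⁴.
T = (9.965×10⁸)^(1/4).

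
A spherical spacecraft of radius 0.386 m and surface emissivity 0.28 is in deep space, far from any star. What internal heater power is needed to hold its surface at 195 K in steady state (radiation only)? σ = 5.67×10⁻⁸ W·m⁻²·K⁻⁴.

P = εσ·4πr²·T⁴.
4πr² = 1.872 m²; T⁴ = 1.446×10⁹ K⁴.
P = 0.28·5.67×10⁻⁸·1.872·1.446×10⁹.

P ≈ 43.0 W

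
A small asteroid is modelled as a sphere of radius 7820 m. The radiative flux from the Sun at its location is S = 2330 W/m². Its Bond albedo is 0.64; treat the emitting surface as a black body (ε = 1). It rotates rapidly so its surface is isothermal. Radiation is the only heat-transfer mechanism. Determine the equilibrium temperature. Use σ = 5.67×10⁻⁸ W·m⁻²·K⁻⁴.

At equilibrium, absorbed power = emitted power.
Absorbing cross-section = πr² = 1.921×10⁸ m²; emitting surface = 4πr² = 7.685×10⁸ m² (ratio 4).
(1−a)S·A_cross = εσ·A_surf·T⁴  ⇒  T⁴ = (1−a)S/(4σ).
T⁴ = 0.360·2330/(4·5.67×10⁻⁸) = 3.698×10⁹ K⁴.
T = (3.698×10⁹)^(1/4).

T ≈ 247 K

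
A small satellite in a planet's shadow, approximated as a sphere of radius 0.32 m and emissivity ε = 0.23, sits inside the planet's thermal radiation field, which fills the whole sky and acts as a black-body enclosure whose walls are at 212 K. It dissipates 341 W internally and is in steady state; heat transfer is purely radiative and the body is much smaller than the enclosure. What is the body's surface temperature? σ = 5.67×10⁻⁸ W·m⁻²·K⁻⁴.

For a small grey body in a large enclosure, net radiated power = εσA(T⁴ − T_w⁴).
Steady state: P = εσA(T⁴ − T_w⁴) with A = 4πr² = 1.287 m².
T⁴ = P/(εσA) + T_w⁴ = 341/(0.23·5.67×10⁻⁸·1.287) + (212)⁴
    = 2.032×10¹⁰ + 2.020×10⁹ = 2.234×10¹⁰ K⁴.

T ≈ 387 K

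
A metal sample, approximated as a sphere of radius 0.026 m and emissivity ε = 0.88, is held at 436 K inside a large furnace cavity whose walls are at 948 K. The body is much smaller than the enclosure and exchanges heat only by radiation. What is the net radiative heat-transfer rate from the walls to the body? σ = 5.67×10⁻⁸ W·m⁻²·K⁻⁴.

For a small grey body in a large enclosure: P_net = εσA(T_body⁴ − T_wall⁴).
A = 4πr² = 0.008495 m²; T_body⁴ − T_wall⁴ = 3.614×10¹⁰ − 8.077×10¹¹ = -7.715×10¹¹ K⁴.
|P_net| = 0.88·5.67×10⁻⁸·0.008495·7.715×10¹¹.

P_net ≈ 327 W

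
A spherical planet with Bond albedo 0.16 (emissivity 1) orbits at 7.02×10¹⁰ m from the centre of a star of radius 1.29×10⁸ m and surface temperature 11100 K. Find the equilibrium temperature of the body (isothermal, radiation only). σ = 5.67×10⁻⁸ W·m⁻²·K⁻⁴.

The star's surface emits σT_*⁴; at distance d the flux is S = σT_*⁴(R_*/d)².
S = 5.67×10⁻⁸·(11100)⁴·(1.29×10⁸/7.02×10¹⁰)² = 2907 W/m².
For an isothermal sphere T⁴ = (1−a)S/(4σ) = 1.077×10¹⁰ K⁴.

T ≈ 322 K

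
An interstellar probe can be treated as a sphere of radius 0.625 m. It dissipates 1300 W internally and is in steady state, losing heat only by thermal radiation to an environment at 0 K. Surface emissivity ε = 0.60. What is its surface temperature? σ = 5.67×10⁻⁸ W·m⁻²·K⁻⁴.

T ≈ 297 K

Steady state: internal power = radiated power, P = εσA T⁴.
Radiating area A = 4πr² = 4.909 m².
T⁴ = P/(εσA) = 1300/(0.60·5.67×10⁻⁸·4.909) = 7.785×10⁹ K⁴.
T = (7.785×10⁹)^(1/4).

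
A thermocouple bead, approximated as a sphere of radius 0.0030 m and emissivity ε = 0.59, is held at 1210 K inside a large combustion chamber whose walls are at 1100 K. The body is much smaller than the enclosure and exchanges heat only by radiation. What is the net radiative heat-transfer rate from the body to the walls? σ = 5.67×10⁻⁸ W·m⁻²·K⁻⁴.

For a small grey body in a large enclosure: P_net = εσA(T_body⁴ − T_wall⁴).
A = 4πr² = 1.131×10⁻⁴ m²; T_body⁴ − T_wall⁴ = 2.144×10¹² − 1.464×10¹² = 6.795×10¹¹ K⁴.
|P_net| = 0.59·5.67×10⁻⁸·1.131×10⁻⁴·6.795×10¹¹.

P_net ≈ 2.57 W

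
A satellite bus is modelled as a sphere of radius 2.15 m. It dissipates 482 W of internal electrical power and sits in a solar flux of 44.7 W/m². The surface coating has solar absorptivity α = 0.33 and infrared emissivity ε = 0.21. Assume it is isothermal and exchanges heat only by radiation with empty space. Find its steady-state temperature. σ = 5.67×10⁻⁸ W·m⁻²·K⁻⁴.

T ≈ 178 K

At steady state, absorbed solar power + internal power = radiated power.
Absorbed: α·S·A_cross = 0.33·44.7·14.52 = 214.2 W (cross-section πr²).
Total input = 214.2 + 482 = 696.2 W.
Radiated: εσ·A_surf·T⁴ with A_surf = 4πr² = 58.09 m².
T⁴ = 696.2/(0.21·5.67×10⁻⁸·58.09) = 1.007×10⁹ K⁴.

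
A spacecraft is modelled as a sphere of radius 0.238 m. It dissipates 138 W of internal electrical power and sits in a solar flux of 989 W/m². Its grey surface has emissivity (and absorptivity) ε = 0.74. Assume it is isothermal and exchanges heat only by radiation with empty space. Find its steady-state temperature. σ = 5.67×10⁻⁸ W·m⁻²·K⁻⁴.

T ≈ 308 K

At steady state, absorbed solar power + internal power = radiated power.
Absorbed: α·S·A_cross = 0.74·989·0.1780 = 130.2 W (cross-section πr²).
Total input = 130.2 + 138 = 268.2 W.
Radiated: εσ·A_surf·T⁴ with A_surf = 4πr² = 0.7118 m².
T⁴ = 268.2/(0.74·5.67×10⁻⁸·0.7118) = 8.981×10⁹ K⁴.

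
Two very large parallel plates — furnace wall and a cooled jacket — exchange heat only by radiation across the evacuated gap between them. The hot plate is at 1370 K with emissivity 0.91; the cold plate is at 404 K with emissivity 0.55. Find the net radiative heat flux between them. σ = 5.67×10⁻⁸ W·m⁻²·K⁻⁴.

q ≈ 1.03×10⁵ W/m²

For two infinite grey parallel plates, q = σ(T₁⁴ − T₂⁴)/(1/ε₁ + 1/ε₂ − 1).
T₁⁴ − T₂⁴ = 3.523×10¹² − 2.664×10¹⁰ = 3.496×10¹² K⁴.
1/ε₁ + 1/ε₂ − 1 = 1.099 + 1.818 − 1 = 1.917.
q = 5.67×10⁻⁸ × 3.496×10¹² / 1.917.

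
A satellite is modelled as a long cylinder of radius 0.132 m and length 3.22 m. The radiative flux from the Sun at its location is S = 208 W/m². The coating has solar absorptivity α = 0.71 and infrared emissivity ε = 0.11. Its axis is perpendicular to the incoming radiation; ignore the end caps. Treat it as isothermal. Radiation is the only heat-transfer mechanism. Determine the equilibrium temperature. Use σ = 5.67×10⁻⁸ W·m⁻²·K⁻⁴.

At equilibrium, absorbed power = emitted power.
Absorbing cross-section = 2rL = 0.8501 m²; emitting surface = 2πrL = 2.671 m² (ratio π).
αS·A_cross = εσ·A_surf·T⁴  ⇒  T⁴ = αS/(ε·πσ).
T⁴ = 0.710·208/(0.11·π·5.67×10⁻⁸) = 7.537×10⁹ K⁴.
T = (7.537×10⁹)^(1/4).

T ≈ 295 K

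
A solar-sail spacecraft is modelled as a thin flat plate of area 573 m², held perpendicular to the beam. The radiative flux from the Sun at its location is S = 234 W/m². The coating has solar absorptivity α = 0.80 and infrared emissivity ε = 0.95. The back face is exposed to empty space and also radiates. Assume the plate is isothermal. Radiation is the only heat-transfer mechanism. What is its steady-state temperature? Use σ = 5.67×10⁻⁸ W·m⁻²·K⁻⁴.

At equilibrium, absorbed power = emitted power.
Absorbing cross-section = A = 573.0 m²; emitting surface = 2A = 1146 m² (ratio 2).
αS·A_cross = εσ·A_surf·T⁴  ⇒  T⁴ = αS/(ε·2σ).
T⁴ = 0.800·234/(0.95·2·5.67×10⁻⁸) = 1.738×10⁹ K⁴.
T = (1.738×10⁹)^(1/4).

T ≈ 204 K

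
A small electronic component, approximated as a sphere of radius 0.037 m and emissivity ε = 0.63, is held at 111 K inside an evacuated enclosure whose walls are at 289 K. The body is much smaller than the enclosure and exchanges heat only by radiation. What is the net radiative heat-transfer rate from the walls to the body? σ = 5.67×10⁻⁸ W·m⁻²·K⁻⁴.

P_net ≈ 4.19 W

For a small grey body in a large enclosure: P_net = εσA(T_body⁴ − T_wall⁴).
A = 4πr² = 0.01720 m²; T_body⁴ − T_wall⁴ = 1.518×10⁸ − 6.976×10⁹ = -6.824×10⁹ K⁴.
|P_net| = 0.63·5.67×10⁻⁸·0.01720·6.824×10⁹.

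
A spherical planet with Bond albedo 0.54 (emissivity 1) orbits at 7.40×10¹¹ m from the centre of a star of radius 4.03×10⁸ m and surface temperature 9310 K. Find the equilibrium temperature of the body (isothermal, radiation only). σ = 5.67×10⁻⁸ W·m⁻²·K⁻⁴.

T ≈ 127 K

The star's surface emits σT_*⁴; at distance d the flux is S = σT_*⁴(R_*/d)².
S = 5.67×10⁻⁸·(9310)⁴·(4.03×10⁸/7.40×10¹¹)² = 126.3 W/m².
For an isothermal sphere T⁴ = (1−a)S/(4σ) = 2.562×10⁸ K⁴.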